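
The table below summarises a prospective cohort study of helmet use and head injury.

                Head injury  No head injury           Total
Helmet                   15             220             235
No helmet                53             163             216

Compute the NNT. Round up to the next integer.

6

Risk in treated group = 15/235 = 0.06383; risk in control = 53/216 = 0.24537.
Absolute risk reduction = 0.24537 − 0.06383 = 0.18154
NNT = 1 / ARR = 1 / 0.18154 = 5.508 → round up → 6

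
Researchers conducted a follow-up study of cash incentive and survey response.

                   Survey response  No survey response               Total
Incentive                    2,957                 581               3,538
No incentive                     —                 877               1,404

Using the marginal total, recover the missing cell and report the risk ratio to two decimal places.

2.23

The missing cell is in the unexposed row: 1404 − 877 = 527.
So a = 2957, b = 581, c = 527, d = 877.
RR = [a/(a+b)] / [c/(c+d)] = (2957/3538) / (527/1404) = 0.83578/0.37536 = 2.22664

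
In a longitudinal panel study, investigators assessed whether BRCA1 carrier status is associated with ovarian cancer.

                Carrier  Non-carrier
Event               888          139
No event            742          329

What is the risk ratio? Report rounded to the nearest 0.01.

Reading the table with exposure as columns: a = 888 (Carrier, case), b = 742 (Carrier, non-case), c = 139 (Non-carrier, case), d = 329.
Risk in exposed = 888/1630 = 0.54479; risk in unexposed = 139/468 = 0.29701.
RR = 0.54479 / 0.29701 = 1.83424
The risk among the exposed is 1.83 times that among the unexposed.

1.83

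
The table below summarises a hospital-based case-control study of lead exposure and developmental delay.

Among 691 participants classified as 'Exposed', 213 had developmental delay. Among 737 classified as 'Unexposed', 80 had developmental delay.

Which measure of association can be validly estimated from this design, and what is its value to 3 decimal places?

From the description: a = 213, b = 478, c = 80, d = 657.
This is a hospital-based case-control study: participants were sampled on outcome status, so risks in the source population cannot be estimated directly — relative risk is not valid here. The odds ratio is the appropriate measure.
OR = (a·d)/(b·c) = (213 × 657) / (478 × 80) = 139941 / 38240 = 3.65954

3.660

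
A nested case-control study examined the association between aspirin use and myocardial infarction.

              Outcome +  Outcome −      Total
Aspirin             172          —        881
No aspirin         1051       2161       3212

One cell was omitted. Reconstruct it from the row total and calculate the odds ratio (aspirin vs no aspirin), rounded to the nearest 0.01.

The missing cell is in the exposed row: 881 − 172 = 709.
So a = 172, b = 709, c = 1051, d = 2161.
OR = (a·d)/(b·c) = (172 × 2161) / (709 × 1051) = 371692 / 745159 = 0.49881

0.50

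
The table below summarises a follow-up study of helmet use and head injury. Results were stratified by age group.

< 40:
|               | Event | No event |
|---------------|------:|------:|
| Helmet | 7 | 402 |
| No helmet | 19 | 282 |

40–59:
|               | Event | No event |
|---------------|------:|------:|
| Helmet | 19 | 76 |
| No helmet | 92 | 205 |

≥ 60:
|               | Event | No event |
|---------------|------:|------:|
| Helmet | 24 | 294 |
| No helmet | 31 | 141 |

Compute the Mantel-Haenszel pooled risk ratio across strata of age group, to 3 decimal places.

RR_MH = Σ(aᵢ·n₀ᵢ/nᵢ) / Σ(cᵢ·n₁ᵢ/nᵢ), with n₁ᵢ = aᵢ+bᵢ (exposed), n₀ᵢ = cᵢ+dᵢ (unexposed), nᵢ = n₁ᵢ+n₀ᵢ.
Stratum 1 (< 40): n₁ = 409, n₀ = 301, n = 710; a·n₀/n = 7·301/710 = 2.9676; c·n₁/n = 19·409/710 = 10.9451
Stratum 2 (40–59): n₁ = 95, n₀ = 297, n = 392; a·n₀/n = 19·297/392 = 14.3954; c·n₁/n = 92·95/392 = 22.2959
Stratum 3 (≥ 60): n₁ = 318, n₀ = 172, n = 490; a·n₀/n = 24·172/490 = 8.4245; c·n₁/n = 31·318/490 = 20.1184
RR_MH = (2.9676 + 14.3954 + 8.4245) / (10.9451 + 22.2959 + 20.1184) = 25.7875 / 53.3594 = 0.48328

0.483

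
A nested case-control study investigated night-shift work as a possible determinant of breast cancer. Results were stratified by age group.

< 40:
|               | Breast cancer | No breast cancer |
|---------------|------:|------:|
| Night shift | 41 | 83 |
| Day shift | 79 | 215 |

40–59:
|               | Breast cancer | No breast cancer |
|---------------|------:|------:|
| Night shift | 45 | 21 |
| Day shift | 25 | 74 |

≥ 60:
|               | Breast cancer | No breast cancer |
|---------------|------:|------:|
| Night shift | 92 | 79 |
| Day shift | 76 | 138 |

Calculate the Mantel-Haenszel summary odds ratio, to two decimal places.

2.15

OR_MH = Σ(aᵢdᵢ/nᵢ) / Σ(bᵢcᵢ/nᵢ), where nᵢ is the stratum total.
Stratum 1 (< 40): n = 418; a·d/n = 41·215/418 = 21.0885; b·c/n = 83·79/418 = 15.6866
Stratum 2 (40–59): n = 165; a·d/n = 45·74/165 = 20.1818; b·c/n = 21·25/165 = 3.1818
Stratum 3 (≥ 60): n = 385; a·d/n = 92·138/385 = 32.9766; b·c/n = 79·76/385 = 15.5948
OR_MH = (21.0885 + 20.1818 + 32.9766) / (15.6866 + 3.1818 + 15.5948) = 74.2470 / 34.4632 = 2.15438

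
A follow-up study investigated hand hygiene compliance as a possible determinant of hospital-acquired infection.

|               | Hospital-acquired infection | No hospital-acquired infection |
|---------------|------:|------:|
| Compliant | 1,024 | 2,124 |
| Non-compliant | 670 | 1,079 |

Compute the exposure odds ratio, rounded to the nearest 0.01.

Cells: a = 1024, b = 2124, c = 670, d = 1079.
OR = (a·d)/(b·c) = (1024 × 1079) / (2124 × 670) = 1104896 / 1423080 = 0.77641
Exposure is associated with lower odds of hospital-acquired infection (OR = 0.78 < 1).

0.78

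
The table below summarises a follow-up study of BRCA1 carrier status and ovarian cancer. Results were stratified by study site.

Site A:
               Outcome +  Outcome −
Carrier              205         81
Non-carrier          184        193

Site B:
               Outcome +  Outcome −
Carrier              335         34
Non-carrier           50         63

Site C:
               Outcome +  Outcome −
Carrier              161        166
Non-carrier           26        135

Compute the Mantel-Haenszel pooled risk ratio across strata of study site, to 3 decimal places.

1.838

RR_MH = Σ(aᵢ·n₀ᵢ/nᵢ) / Σ(cᵢ·n₁ᵢ/nᵢ), with n₁ᵢ = aᵢ+bᵢ (exposed), n₀ᵢ = cᵢ+dᵢ (unexposed), nᵢ = n₁ᵢ+n₀ᵢ.
Stratum 1 (Site A): n₁ = 286, n₀ = 377, n = 663; a·n₀/n = 205·377/663 = 116.5686; c·n₁/n = 184·286/663 = 79.3725
Stratum 2 (Site B): n₁ = 369, n₀ = 113, n = 482; a·n₀/n = 335·113/482 = 78.5373; c·n₁/n = 50·369/482 = 38.2780
Stratum 3 (Site C): n₁ = 327, n₀ = 161, n = 488; a·n₀/n = 161·161/488 = 53.1168; c·n₁/n = 26·327/488 = 17.4221
RR_MH = (116.5686 + 78.5373 + 53.1168) / (79.3725 + 38.2780 + 17.4221) = 248.2228 / 135.0727 = 1.83770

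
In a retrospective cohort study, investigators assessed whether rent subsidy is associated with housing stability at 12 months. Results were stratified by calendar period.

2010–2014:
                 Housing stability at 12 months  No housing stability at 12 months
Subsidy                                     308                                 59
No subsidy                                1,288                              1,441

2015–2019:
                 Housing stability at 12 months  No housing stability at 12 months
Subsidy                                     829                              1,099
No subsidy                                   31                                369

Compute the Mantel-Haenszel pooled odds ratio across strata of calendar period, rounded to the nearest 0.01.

OR_MH = Σ(aᵢdᵢ/nᵢ) / Σ(bᵢcᵢ/nᵢ), where nᵢ is the stratum total.
Stratum 1 (2010–2014): n = 3096; a·d/n = 308·1441/3096 = 143.3553; b·c/n = 59·1288/3096 = 24.5452
Stratum 2 (2015–2019): n = 2328; a·d/n = 829·369/2328 = 131.4008; b·c/n = 1099·31/2328 = 14.6345
OR_MH = (143.3553 + 131.4008) / (24.5452 + 14.6345) = 274.7561 / 39.1797 = 7.01272

7.01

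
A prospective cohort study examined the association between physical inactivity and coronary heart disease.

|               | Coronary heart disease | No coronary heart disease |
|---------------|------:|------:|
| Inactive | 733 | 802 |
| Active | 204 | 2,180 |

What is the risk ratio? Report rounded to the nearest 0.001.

Cells: a = 733, b = 802, c = 204, d = 2180.
Risk in exposed = 733/1535 = 0.47752; risk in unexposed = 204/2384 = 0.08557.
RR = 0.47752 / 0.08557 = 5.58048
The risk among the exposed is 5.58 times that among the unexposed.

5.580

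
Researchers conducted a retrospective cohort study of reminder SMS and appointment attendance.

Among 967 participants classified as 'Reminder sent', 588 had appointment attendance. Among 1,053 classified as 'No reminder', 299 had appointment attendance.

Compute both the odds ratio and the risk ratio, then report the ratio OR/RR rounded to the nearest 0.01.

From the description: a = 588, b = 379, c = 299, d = 754.
OR = (588·754)/(379·299) = 443352/113321 = 3.91236
Risk in exposed = 588/967 = 0.60807; risk in unexposed = 299/1053 = 0.28395; RR = 2.14145
OR/RR = 3.91236 / 2.14145 = 1.82697
The outcome is not rare, so the OR lies further from 1 than the RR.

1.83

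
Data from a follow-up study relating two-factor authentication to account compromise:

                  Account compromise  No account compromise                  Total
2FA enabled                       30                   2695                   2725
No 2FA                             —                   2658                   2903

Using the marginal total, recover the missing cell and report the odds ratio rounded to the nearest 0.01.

0.12

The missing cell is in the unexposed row: 2903 − 2658 = 245.
So a = 30, b = 2695, c = 245, d = 2658.
OR = (a·d)/(b·c) = (30 × 2658) / (2695 × 245) = 79740 / 660275 = 0.12077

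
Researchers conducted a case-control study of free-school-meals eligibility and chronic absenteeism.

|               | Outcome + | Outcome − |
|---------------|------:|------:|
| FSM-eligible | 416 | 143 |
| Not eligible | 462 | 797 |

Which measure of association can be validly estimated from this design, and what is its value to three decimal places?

5.018

Cells: a = 416, b = 143, c = 462, d = 797.
This is a case-control study: participants were sampled on outcome status, so risks in the source population cannot be estimated directly — relative risk is not valid here. The odds ratio is the appropriate measure.
OR = (a·d)/(b·c) = (416 × 797) / (143 × 462) = 331552 / 66066 = 5.01850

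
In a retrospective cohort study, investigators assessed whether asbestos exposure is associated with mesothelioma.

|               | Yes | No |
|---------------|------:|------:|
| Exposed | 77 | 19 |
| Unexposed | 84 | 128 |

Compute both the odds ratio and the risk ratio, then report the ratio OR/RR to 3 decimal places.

Cells: a = 77, b = 19, c = 84, d = 128.
OR = (77·128)/(19·84) = 9856/1596 = 6.17544
Risk in exposed = 77/96 = 0.80208; risk in unexposed = 84/212 = 0.39623; RR = 2.02431
OR/RR = 6.17544 / 2.02431 = 3.05065
The outcome is not rare, so the OR lies further from 1 than the RR.

3.051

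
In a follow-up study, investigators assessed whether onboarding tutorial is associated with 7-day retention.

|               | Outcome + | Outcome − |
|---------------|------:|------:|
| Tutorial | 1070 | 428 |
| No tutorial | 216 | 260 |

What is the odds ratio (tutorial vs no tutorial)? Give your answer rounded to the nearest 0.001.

3.009

Cells: a = 1070, b = 428, c = 216, d = 260.
OR = (a·d)/(b·c) = (1070 × 260) / (428 × 216) = 278200 / 92448 = 3.00926
The odds of 7-day retention are about 3.01 times as high in the tutorial group.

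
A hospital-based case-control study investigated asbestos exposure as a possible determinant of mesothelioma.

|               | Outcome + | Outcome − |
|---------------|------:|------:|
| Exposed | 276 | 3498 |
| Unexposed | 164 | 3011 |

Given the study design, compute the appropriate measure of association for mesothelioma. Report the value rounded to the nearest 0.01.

1.45

Cells: a = 276, b = 3498, c = 164, d = 3011.
This is a hospital-based case-control study: participants were sampled on outcome status, so risks in the source population cannot be estimated directly — relative risk is not valid here. The odds ratio is the appropriate measure.
OR = (a·d)/(b·c) = (276 × 3011) / (3498 × 164) = 831036 / 573672 = 1.44863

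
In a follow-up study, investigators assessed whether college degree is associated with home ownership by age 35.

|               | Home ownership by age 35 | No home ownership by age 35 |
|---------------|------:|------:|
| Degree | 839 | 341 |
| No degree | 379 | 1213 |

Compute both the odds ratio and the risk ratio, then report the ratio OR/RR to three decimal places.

Cells: a = 839, b = 341, c = 379, d = 1213.
OR = (839·1213)/(341·379) = 1017707/129239 = 7.87461
Risk in exposed = 839/1180 = 0.71102; risk in unexposed = 379/1592 = 0.23807; RR = 2.98665
OR/RR = 7.87461 / 2.98665 = 2.63661
The outcome is not rare, so the OR lies further from 1 than the RR.

2.637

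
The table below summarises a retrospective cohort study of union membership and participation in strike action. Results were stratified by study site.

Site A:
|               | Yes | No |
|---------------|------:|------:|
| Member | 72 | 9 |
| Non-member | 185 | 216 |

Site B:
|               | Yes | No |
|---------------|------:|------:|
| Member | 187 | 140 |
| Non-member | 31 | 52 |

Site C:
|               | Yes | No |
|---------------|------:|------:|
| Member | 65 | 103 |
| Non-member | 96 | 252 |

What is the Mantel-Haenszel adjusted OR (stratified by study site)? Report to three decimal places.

2.642

OR_MH = Σ(aᵢdᵢ/nᵢ) / Σ(bᵢcᵢ/nᵢ), where nᵢ is the stratum total.
Stratum 1 (Site A): n = 482; a·d/n = 72·216/482 = 32.2656; b·c/n = 9·185/482 = 3.4544
Stratum 2 (Site B): n = 410; a·d/n = 187·52/410 = 23.7171; b·c/n = 140·31/410 = 10.5854
Stratum 3 (Site C): n = 516; a·d/n = 65·252/516 = 31.7442; b·c/n = 103·96/516 = 19.1628
OR_MH = (32.2656 + 23.7171 + 31.7442) / (3.4544 + 10.5854 + 19.1628) = 87.7268 / 33.2025 = 2.64217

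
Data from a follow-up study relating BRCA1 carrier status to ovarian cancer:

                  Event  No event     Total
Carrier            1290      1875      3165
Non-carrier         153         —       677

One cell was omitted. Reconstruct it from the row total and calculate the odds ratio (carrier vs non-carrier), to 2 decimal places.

The missing cell is in the unexposed row: 677 − 153 = 524.
So a = 1290, b = 1875, c = 153, d = 524.
OR = (a·d)/(b·c) = (1290 × 524) / (1875 × 153) = 675960 / 286875 = 2.35629

2.36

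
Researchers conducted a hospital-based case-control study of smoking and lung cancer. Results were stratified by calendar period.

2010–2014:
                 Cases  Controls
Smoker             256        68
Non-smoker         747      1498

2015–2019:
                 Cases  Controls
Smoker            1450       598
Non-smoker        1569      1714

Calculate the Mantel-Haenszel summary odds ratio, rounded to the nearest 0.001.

3.144

OR_MH = Σ(aᵢdᵢ/nᵢ) / Σ(bᵢcᵢ/nᵢ), where nᵢ is the stratum total.
Stratum 1 (2010–2014): n = 2569; a·d/n = 256·1498/2569 = 149.2752; b·c/n = 68·747/2569 = 19.7727
Stratum 2 (2015–2019): n = 5331; a·d/n = 1450·1714/5331 = 466.1977; b·c/n = 598·1569/5331 = 176.0011
OR_MH = (149.2752 + 466.1977) / (19.7727 + 176.0011) = 615.4729 / 195.7738 = 3.14380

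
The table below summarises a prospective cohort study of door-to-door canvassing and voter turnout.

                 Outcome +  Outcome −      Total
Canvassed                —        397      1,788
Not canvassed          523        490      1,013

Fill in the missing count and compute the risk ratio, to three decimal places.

1.507

The missing cell is in the exposed row: 1788 − 397 = 1391.
So a = 1391, b = 397, c = 523, d = 490.
RR = [a/(a+b)] / [c/(c+d)] = (1391/1788) / (523/1013) = 0.77796/0.51629 = 1.50684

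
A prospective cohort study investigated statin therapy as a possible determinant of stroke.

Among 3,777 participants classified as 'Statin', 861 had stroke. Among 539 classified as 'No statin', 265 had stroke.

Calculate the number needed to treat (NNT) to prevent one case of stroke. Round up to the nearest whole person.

Risk in treated group = 861/3777 = 0.22796; risk in control = 265/539 = 0.49165.
Absolute risk reduction = 0.49165 − 0.22796 = 0.26369
NNT = 1 / ARR = 1 / 0.26369 = 3.792 → round up → 4

4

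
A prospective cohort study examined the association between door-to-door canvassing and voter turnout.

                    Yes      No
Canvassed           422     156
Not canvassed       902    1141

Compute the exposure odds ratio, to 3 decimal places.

Cells: a = 422, b = 156, c = 902, d = 1141.
OR = (a·d)/(b·c) = (422 × 1141) / (156 × 902) = 481502 / 140712 = 3.42190
The odds of voter turnout are about 3.42 times as high in the canvassed group.

3.422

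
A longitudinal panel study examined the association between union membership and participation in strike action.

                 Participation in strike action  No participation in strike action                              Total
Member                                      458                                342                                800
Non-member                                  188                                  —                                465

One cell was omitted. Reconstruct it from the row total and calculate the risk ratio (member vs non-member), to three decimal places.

The missing cell is in the unexposed row: 465 − 188 = 277.
So a = 458, b = 342, c = 188, d = 277.
RR = [a/(a+b)] / [c/(c+d)] = (458/800) / (188/465) = 0.57250/0.40430 = 1.41602

1.416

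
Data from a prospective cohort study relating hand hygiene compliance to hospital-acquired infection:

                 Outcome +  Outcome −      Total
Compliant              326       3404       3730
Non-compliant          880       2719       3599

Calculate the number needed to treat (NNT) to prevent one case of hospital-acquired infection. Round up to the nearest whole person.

Risk in treated group = 326/3730 = 0.08740; risk in control = 880/3599 = 0.24451.
Absolute risk reduction = 0.24451 − 0.08740 = 0.15711
NNT = 1 / ARR = 1 / 0.15711 = 6.365 → round up → 7

7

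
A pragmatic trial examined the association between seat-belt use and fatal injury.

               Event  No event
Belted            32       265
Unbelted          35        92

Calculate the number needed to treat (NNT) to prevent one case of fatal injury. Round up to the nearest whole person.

Risk in treated group = 32/297 = 0.10774; risk in control = 35/127 = 0.27559.
Absolute risk reduction = 0.27559 − 0.10774 = 0.16785
NNT = 1 / ARR = 1 / 0.16785 = 5.958 → round up → 6

6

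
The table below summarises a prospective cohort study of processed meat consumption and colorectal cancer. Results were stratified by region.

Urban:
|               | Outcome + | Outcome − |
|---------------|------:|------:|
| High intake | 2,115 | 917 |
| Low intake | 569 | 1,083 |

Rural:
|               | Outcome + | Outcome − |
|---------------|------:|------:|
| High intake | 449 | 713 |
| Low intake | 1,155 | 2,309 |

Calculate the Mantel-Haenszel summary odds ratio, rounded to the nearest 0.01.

OR_MH = Σ(aᵢdᵢ/nᵢ) / Σ(bᵢcᵢ/nᵢ), where nᵢ is the stratum total.
Stratum 1 (Urban): n = 4684; a·d/n = 2115·1083/4684 = 489.0147; b·c/n = 917·569/4684 = 111.3947
Stratum 2 (Rural): n = 4626; a·d/n = 449·2309/4626 = 224.1118; b·c/n = 713·1155/4626 = 178.0188
OR_MH = (489.0147 + 224.1118) / (111.3947 + 178.0188) = 713.1265 / 289.4136 = 2.46404

2.46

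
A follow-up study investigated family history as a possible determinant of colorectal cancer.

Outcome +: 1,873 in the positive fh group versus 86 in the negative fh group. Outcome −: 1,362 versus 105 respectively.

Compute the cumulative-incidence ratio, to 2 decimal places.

From the description: a = 1873, b = 1362, c = 86, d = 105.
Risk in exposed = 1873/3235 = 0.57898; risk in unexposed = 86/191 = 0.45026.
RR = 0.57898 / 0.45026 = 1.28587
The risk among the exposed is 1.29 times that among the unexposed.

1.29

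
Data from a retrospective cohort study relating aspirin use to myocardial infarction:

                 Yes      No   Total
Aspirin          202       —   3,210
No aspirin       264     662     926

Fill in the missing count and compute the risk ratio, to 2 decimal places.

0.22

The missing cell is in the exposed row: 3210 − 202 = 3008.
So a = 202, b = 3008, c = 264, d = 662.
RR = [a/(a+b)] / [c/(c+d)] = (202/3210) / (264/926) = 0.06293/0.28510 = 0.22073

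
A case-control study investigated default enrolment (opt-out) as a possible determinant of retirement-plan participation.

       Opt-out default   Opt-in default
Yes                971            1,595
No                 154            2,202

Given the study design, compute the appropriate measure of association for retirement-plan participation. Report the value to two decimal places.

8.70

Reading the table with exposure as columns: a = 971 (Opt-out default, case), b = 154 (Opt-out default, non-case), c = 1595 (Opt-in default, case), d = 2202.
This is a case-control study: participants were sampled on outcome status, so risks in the source population cannot be estimated directly — relative risk is not valid here. The odds ratio is the appropriate measure.
OR = (a·d)/(b·c) = (971 × 2202) / (154 × 1595) = 2138142 / 245630 = 8.70473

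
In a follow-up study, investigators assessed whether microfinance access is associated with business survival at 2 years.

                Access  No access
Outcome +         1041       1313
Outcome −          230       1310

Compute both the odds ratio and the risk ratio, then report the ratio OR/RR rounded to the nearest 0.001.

Reading the table with exposure as columns: a = 1041 (Access, case), b = 230 (Access, non-case), c = 1313 (No access, case), d = 1310.
OR = (1041·1310)/(230·1313) = 1363710/301990 = 4.51575
Risk in exposed = 1041/1271 = 0.81904; risk in unexposed = 1313/2623 = 0.50057; RR = 1.63621
OR/RR = 4.51575 / 1.63621 = 2.75988
The outcome is not rare, so the OR lies further from 1 than the RR.

2.760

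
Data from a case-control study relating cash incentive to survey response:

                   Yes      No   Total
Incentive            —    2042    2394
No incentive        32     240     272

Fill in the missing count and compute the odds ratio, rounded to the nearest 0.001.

The missing cell is in the exposed row: 2394 − 2042 = 352.
So a = 352, b = 2042, c = 32, d = 240.
OR = (a·d)/(b·c) = (352 × 240) / (2042 × 32) = 84480 / 65344 = 1.29285

1.293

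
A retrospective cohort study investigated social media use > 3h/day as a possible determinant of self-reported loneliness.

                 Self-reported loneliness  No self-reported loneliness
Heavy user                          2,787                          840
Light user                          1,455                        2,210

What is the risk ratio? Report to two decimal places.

1.94

Cells: a = 2787, b = 840, c = 1455, d = 2210.
Risk in exposed = 2787/3627 = 0.76840; risk in unexposed = 1455/3665 = 0.39700.
RR = 0.76840 / 0.39700 = 1.93553
The risk among the exposed is 1.94 times that among the unexposed.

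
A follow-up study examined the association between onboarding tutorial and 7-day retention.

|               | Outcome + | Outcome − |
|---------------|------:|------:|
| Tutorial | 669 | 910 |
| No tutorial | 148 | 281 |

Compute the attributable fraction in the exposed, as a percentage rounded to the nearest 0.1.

18.6

Cells: a = 669, b = 910, c = 148, d = 281.
Risk in exposed = 669/1579 = 0.42369; risk in unexposed = 148/429 = 0.34499.
RR = 0.42369/0.34499 = 1.22812
AR% = (RR − 1)/RR × 100 = (1.22812 − 1)/1.22812 × 100 = 18.5745%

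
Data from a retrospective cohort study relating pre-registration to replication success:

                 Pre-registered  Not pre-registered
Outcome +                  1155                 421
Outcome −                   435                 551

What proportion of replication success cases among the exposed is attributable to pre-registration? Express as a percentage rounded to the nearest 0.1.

Reading the table with exposure as columns: a = 1155 (Pre-registered, case), b = 435 (Pre-registered, non-case), c = 421 (Not pre-registered, case), d = 551.
Risk in exposed = 1155/1590 = 0.72642; risk in unexposed = 421/972 = 0.43313.
RR = 0.72642/0.43313 = 1.67714
AR% = (RR − 1)/RR × 100 = (1.67714 − 1)/1.67714 × 100 = 40.3746%

40.4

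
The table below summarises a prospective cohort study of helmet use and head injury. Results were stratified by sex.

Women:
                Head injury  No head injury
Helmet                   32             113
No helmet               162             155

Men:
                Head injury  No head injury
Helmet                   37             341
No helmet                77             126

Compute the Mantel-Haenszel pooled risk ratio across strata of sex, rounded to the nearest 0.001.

RR_MH = Σ(aᵢ·n₀ᵢ/nᵢ) / Σ(cᵢ·n₁ᵢ/nᵢ), with n₁ᵢ = aᵢ+bᵢ (exposed), n₀ᵢ = cᵢ+dᵢ (unexposed), nᵢ = n₁ᵢ+n₀ᵢ.
Stratum 1 (Women): n₁ = 145, n₀ = 317, n = 462; a·n₀/n = 32·317/462 = 21.9567; c·n₁/n = 162·145/462 = 50.8442
Stratum 2 (Men): n₁ = 378, n₀ = 203, n = 581; a·n₀/n = 37·203/581 = 12.9277; c·n₁/n = 77·378/581 = 50.0964
RR_MH = (21.9567 + 12.9277) / (50.8442 + 50.0964) = 34.8844 / 100.9405 = 0.34559

0.346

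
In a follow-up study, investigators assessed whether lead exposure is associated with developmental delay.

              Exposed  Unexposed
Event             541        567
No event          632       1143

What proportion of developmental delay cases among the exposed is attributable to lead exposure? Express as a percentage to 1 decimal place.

Reading the table with exposure as columns: a = 541 (Exposed, case), b = 632 (Exposed, non-case), c = 567 (Unexposed, case), d = 1143.
Risk in exposed = 541/1173 = 0.46121; risk in unexposed = 567/1710 = 0.33158.
RR = 0.46121/0.33158 = 1.39095
AR% = (RR − 1)/RR × 100 = (1.39095 − 1)/1.39095 × 100 = 28.1068%

28.1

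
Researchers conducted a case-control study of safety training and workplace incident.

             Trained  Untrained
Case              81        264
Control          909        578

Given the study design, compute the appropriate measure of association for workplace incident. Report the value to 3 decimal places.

0.195

Reading the table with exposure as columns: a = 81 (Trained, case), b = 909 (Trained, non-case), c = 264 (Untrained, case), d = 578.
This is a case-control study: participants were sampled on outcome status, so risks in the source population cannot be estimated directly — relative risk is not valid here. The odds ratio is the appropriate measure.
OR = (a·d)/(b·c) = (81 × 578) / (909 × 264) = 46818 / 239976 = 0.19509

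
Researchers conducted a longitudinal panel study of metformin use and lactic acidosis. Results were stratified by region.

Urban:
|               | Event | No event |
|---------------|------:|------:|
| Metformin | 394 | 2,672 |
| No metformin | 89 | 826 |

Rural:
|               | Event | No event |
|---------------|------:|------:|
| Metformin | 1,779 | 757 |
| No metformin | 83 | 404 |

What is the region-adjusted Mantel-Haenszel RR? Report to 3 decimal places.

2.730

RR_MH = Σ(aᵢ·n₀ᵢ/nᵢ) / Σ(cᵢ·n₁ᵢ/nᵢ), with n₁ᵢ = aᵢ+bᵢ (exposed), n₀ᵢ = cᵢ+dᵢ (unexposed), nᵢ = n₁ᵢ+n₀ᵢ.
Stratum 1 (Urban): n₁ = 3066, n₀ = 915, n = 3981; a·n₀/n = 394·915/3981 = 90.5576; c·n₁/n = 89·3066/3981 = 68.5441
Stratum 2 (Rural): n₁ = 2536, n₀ = 487, n = 3023; a·n₀/n = 1779·487/3023 = 286.5938; c·n₁/n = 83·2536/3023 = 69.6288
RR_MH = (90.5576 + 286.5938) / (68.5441 + 69.6288) = 377.1514 / 138.1729 = 2.72956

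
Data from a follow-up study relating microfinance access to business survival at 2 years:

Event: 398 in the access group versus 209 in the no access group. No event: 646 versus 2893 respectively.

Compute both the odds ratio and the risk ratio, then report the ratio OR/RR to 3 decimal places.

From the description: a = 398, b = 646, c = 209, d = 2893.
OR = (398·2893)/(646·209) = 1151414/135014 = 8.52811
Risk in exposed = 398/1044 = 0.38123; risk in unexposed = 209/3102 = 0.06738; RR = 5.65820
OR/RR = 8.52811 / 5.65820 = 1.50721
The outcome is not rare, so the OR lies further from 1 than the RR.

1.507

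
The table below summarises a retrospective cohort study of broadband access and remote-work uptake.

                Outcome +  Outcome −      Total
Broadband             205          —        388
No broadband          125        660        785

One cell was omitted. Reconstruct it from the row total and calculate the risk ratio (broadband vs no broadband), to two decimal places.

3.32

The missing cell is in the exposed row: 388 − 205 = 183.
So a = 205, b = 183, c = 125, d = 660.
RR = [a/(a+b)] / [c/(c+d)] = (205/388) / (125/785) = 0.52835/0.15924 = 3.31804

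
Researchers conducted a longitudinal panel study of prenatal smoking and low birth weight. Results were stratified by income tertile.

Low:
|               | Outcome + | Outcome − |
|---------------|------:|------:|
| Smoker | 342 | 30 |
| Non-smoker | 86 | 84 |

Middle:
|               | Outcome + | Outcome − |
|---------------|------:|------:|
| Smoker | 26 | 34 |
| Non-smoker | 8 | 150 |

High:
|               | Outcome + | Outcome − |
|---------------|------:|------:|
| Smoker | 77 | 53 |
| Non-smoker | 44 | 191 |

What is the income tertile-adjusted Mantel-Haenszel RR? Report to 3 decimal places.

2.285

RR_MH = Σ(aᵢ·n₀ᵢ/nᵢ) / Σ(cᵢ·n₁ᵢ/nᵢ), with n₁ᵢ = aᵢ+bᵢ (exposed), n₀ᵢ = cᵢ+dᵢ (unexposed), nᵢ = n₁ᵢ+n₀ᵢ.
Stratum 1 (Low): n₁ = 372, n₀ = 170, n = 542; a·n₀/n = 342·170/542 = 107.2694; c·n₁/n = 86·372/542 = 59.0258
Stratum 2 (Middle): n₁ = 60, n₀ = 158, n = 218; a·n₀/n = 26·158/218 = 18.8440; c·n₁/n = 8·60/218 = 2.2018
Stratum 3 (High): n₁ = 130, n₀ = 235, n = 365; a·n₀/n = 77·235/365 = 49.5753; c·n₁/n = 44·130/365 = 15.6712
RR_MH = (107.2694 + 18.8440 + 49.5753) / (59.0258 + 2.2018 + 15.6712) = 175.6888 / 76.8989 = 2.28467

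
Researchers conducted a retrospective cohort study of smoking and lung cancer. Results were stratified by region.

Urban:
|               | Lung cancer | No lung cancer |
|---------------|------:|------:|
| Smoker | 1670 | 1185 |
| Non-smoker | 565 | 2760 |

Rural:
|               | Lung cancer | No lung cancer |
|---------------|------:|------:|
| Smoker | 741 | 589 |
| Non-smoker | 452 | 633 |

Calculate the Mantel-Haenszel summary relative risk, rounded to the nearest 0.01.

RR_MH = Σ(aᵢ·n₀ᵢ/nᵢ) / Σ(cᵢ·n₁ᵢ/nᵢ), with n₁ᵢ = aᵢ+bᵢ (exposed), n₀ᵢ = cᵢ+dᵢ (unexposed), nᵢ = n₁ᵢ+n₀ᵢ.
Stratum 1 (Urban): n₁ = 2855, n₀ = 3325, n = 6180; a·n₀/n = 1670·3325/6180 = 898.5032; c·n₁/n = 565·2855/6180 = 261.0154
Stratum 2 (Rural): n₁ = 1330, n₀ = 1085, n = 2415; a·n₀/n = 741·1085/2415 = 332.9130; c·n₁/n = 452·1330/2415 = 248.9275
RR_MH = (898.5032 + 332.9130) / (261.0154 + 248.9275) = 1231.4163 / 509.9429 = 2.41481

2.41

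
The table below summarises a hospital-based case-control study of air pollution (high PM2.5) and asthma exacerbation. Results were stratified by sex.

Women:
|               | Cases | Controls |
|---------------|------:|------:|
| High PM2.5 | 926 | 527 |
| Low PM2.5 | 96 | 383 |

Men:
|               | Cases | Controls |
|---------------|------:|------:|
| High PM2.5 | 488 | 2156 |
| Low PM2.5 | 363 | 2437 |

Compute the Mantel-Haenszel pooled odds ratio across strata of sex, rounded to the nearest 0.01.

2.37

OR_MH = Σ(aᵢdᵢ/nᵢ) / Σ(bᵢcᵢ/nᵢ), where nᵢ is the stratum total.
Stratum 1 (Women): n = 1932; a·d/n = 926·383/1932 = 183.5704; b·c/n = 527·96/1932 = 26.1863
Stratum 2 (Men): n = 5444; a·d/n = 488·2437/5444 = 218.4526; b·c/n = 2156·363/5444 = 143.7597
OR_MH = (183.5704 + 218.4526) / (26.1863 + 143.7597) = 402.0230 / 169.9461 = 2.36559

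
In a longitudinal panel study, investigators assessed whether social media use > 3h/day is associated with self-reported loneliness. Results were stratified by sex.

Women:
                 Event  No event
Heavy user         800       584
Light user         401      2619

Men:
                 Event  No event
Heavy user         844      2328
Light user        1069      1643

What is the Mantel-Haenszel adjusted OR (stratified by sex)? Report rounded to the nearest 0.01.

OR_MH = Σ(aᵢdᵢ/nᵢ) / Σ(bᵢcᵢ/nᵢ), where nᵢ is the stratum total.
Stratum 1 (Women): n = 4404; a·d/n = 800·2619/4404 = 475.7493; b·c/n = 584·401/4404 = 53.1753
Stratum 2 (Men): n = 5884; a·d/n = 844·1643/5884 = 235.6717; b·c/n = 2328·1069/5884 = 422.9490
OR_MH = (475.7493 + 235.6717) / (53.1753 + 422.9490) = 711.4210 / 476.1243 = 1.49419

1.49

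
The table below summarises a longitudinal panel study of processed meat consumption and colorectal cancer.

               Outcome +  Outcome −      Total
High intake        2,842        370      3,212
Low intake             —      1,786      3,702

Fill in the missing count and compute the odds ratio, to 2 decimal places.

7.16

The missing cell is in the unexposed row: 3702 − 1786 = 1916.
So a = 2842, b = 370, c = 1916, d = 1786.
OR = (a·d)/(b·c) = (2842 × 1786) / (370 × 1916) = 5075812 / 708920 = 7.15992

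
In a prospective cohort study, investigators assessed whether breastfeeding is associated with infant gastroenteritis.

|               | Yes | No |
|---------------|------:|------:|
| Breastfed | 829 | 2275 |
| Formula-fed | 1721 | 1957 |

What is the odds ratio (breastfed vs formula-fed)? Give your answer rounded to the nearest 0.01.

Cells: a = 829, b = 2275, c = 1721, d = 1957.
OR = (a·d)/(b·c) = (829 × 1957) / (2275 × 1721) = 1622353 / 3915275 = 0.41437
Exposure is associated with lower odds of infant gastroenteritis (OR = 0.41 < 1).

0.41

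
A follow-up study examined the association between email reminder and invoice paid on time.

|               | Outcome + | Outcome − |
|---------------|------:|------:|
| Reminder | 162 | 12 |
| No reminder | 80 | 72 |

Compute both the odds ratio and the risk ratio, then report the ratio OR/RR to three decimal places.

Cells: a = 162, b = 12, c = 80, d = 72.
OR = (162·72)/(12·80) = 11664/960 = 12.15000
Risk in exposed = 162/174 = 0.93103; risk in unexposed = 80/152 = 0.52632; RR = 1.76897
OR/RR = 12.15000 / 1.76897 = 6.86842
The outcome is not rare, so the OR lies further from 1 than the RR.

6.868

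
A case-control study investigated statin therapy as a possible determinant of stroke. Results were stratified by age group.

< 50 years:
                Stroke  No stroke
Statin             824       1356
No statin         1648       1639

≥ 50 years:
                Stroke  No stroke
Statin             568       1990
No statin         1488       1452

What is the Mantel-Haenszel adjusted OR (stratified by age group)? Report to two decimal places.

0.42

OR_MH = Σ(aᵢdᵢ/nᵢ) / Σ(bᵢcᵢ/nᵢ), where nᵢ is the stratum total.
Stratum 1 (< 50 years): n = 5467; a·d/n = 824·1639/5467 = 247.0342; b·c/n = 1356·1648/5467 = 408.7595
Stratum 2 (≥ 50 years): n = 5498; a·d/n = 568·1452/5498 = 150.0065; b·c/n = 1990·1488/5498 = 538.5813
OR_MH = (247.0342 + 150.0065) / (408.7595 + 538.5813) = 397.0408 / 947.3408 = 0.41911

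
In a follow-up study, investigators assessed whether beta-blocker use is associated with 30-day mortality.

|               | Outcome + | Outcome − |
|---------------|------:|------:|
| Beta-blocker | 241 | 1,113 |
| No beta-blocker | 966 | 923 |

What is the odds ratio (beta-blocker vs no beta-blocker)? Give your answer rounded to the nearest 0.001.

0.207

Cells: a = 241, b = 1113, c = 966, d = 923.
OR = (a·d)/(b·c) = (241 × 923) / (1113 × 966) = 222443 / 1075158 = 0.20689
Exposure is associated with lower odds of 30-day mortality (OR = 0.21 < 1).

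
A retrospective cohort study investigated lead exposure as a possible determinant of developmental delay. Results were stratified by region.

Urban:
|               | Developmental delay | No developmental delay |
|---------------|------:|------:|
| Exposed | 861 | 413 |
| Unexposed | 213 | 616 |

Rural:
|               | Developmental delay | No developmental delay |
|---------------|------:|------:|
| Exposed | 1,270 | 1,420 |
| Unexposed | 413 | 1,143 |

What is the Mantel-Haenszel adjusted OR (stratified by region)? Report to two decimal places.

OR_MH = Σ(aᵢdᵢ/nᵢ) / Σ(bᵢcᵢ/nᵢ), where nᵢ is the stratum total.
Stratum 1 (Urban): n = 2103; a·d/n = 861·616/2103 = 252.1997; b·c/n = 413·213/2103 = 41.8302
Stratum 2 (Rural): n = 4246; a·d/n = 1270·1143/4246 = 341.8771; b·c/n = 1420·413/4246 = 138.1206
OR_MH = (252.1997 + 341.8771) / (41.8302 + 138.1206) = 594.0768 / 179.9508 = 3.30133

3.30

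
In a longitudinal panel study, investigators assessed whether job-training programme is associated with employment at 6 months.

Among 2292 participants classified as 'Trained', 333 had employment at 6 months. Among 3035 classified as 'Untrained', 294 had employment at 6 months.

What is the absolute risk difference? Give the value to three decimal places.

0.048

From the description: a = 333, b = 1959, c = 294, d = 2741.
Risk in exposed = 333/2292 = 0.145288; risk in unexposed = 294/3035 = 0.096870.
Risk difference = 0.145288 − 0.096870 = 0.048418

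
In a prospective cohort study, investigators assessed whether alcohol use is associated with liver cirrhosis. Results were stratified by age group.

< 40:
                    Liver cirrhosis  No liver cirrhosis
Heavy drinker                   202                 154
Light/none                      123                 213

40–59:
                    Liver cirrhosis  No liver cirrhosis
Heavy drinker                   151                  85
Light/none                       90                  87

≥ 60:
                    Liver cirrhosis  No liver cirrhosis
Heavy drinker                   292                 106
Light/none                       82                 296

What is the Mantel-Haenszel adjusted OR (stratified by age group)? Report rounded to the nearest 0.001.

3.597

OR_MH = Σ(aᵢdᵢ/nᵢ) / Σ(bᵢcᵢ/nᵢ), where nᵢ is the stratum total.
Stratum 1 (< 40): n = 692; a·d/n = 202·213/692 = 62.1763; b·c/n = 154·123/692 = 27.3728
Stratum 2 (40–59): n = 413; a·d/n = 151·87/413 = 31.8087; b·c/n = 85·90/413 = 18.5230
Stratum 3 (≥ 60): n = 776; a·d/n = 292·296/776 = 111.3814; b·c/n = 106·82/776 = 11.2010
OR_MH = (62.1763 + 31.8087 + 111.3814) / (27.3728 + 18.5230 + 11.2010) = 205.3665 / 57.0969 = 3.59681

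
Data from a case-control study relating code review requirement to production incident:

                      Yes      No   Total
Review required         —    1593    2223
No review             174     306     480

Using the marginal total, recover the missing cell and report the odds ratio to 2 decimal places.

The missing cell is in the exposed row: 2223 − 1593 = 630.
So a = 630, b = 1593, c = 174, d = 306.
OR = (a·d)/(b·c) = (630 × 306) / (1593 × 174) = 192780 / 277182 = 0.69550

0.70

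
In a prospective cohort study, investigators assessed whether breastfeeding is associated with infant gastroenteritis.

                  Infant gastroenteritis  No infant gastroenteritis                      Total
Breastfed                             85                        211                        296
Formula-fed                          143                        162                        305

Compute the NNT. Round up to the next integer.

6

Risk in treated group = 85/296 = 0.28716; risk in control = 143/305 = 0.46885.
Absolute risk reduction = 0.46885 − 0.28716 = 0.18169
NNT = 1 / ARR = 1 / 0.18169 = 5.504 → round up → 6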